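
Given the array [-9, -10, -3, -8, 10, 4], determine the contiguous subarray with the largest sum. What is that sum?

Using Kadane's algorithm on [-9, -10, -3, -8, 10, 4]:

Scanning through the array:
Position 1 (value -10): max_ending_here = -10, max_so_far = -9
Position 2 (value -3): max_ending_here = -3, max_so_far = -3
Position 3 (value -8): max_ending_here = -8, max_so_far = -3
Position 4 (value 10): max_ending_here = 10, max_so_far = 10
Position 5 (value 4): max_ending_here = 14, max_so_far = 14

Maximum subarray: [10, 4]
Maximum sum: 14

The maximum subarray is [10, 4] with sum 14. This subarray runs from index 4 to index 5.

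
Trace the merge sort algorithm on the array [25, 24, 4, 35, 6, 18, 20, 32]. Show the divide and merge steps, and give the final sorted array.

Merge sort trace:

Split: [25, 24, 4, 35, 6, 18, 20, 32] -> [25, 24, 4, 35] and [6, 18, 20, 32]
  Split: [25, 24, 4, 35] -> [25, 24] and [4, 35]
    Split: [25, 24] -> [25] and [24]
    Merge: [25] + [24] -> [24, 25]
    Split: [4, 35] -> [4] and [35]
    Merge: [4] + [35] -> [4, 35]
  Merge: [24, 25] + [4, 35] -> [4, 24, 25, 35]
  Split: [6, 18, 20, 32] -> [6, 18] and [20, 32]
    Split: [6, 18] -> [6] and [18]
    Merge: [6] + [18] -> [6, 18]
    Split: [20, 32] -> [20] and [32]
    Merge: [20] + [32] -> [20, 32]
  Merge: [6, 18] + [20, 32] -> [6, 18, 20, 32]
Merge: [4, 24, 25, 35] + [6, 18, 20, 32] -> [4, 6, 18, 20, 24, 25, 32, 35]

Final sorted array: [4, 6, 18, 20, 24, 25, 32, 35]

The merge sort proceeds by recursively splitting the array and merging sorted halves.
After all merges, the sorted array is [4, 6, 18, 20, 24, 25, 32, 35].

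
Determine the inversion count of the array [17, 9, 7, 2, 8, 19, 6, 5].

Finding inversions in [17, 9, 7, 2, 8, 19, 6, 5]:

(0, 1): arr[0]=17 > arr[1]=9
(0, 2): arr[0]=17 > arr[2]=7
(0, 3): arr[0]=17 > arr[3]=2
(0, 4): arr[0]=17 > arr[4]=8
(0, 6): arr[0]=17 > arr[6]=6
(0, 7): arr[0]=17 > arr[7]=5
(1, 2): arr[1]=9 > arr[2]=7
(1, 3): arr[1]=9 > arr[3]=2
(1, 4): arr[1]=9 > arr[4]=8
(1, 6): arr[1]=9 > arr[6]=6
(1, 7): arr[1]=9 > arr[7]=5
(2, 3): arr[2]=7 > arr[3]=2
(2, 6): arr[2]=7 > arr[6]=6
(2, 7): arr[2]=7 > arr[7]=5
(4, 6): arr[4]=8 > arr[6]=6
(4, 7): arr[4]=8 > arr[7]=5
(5, 6): arr[5]=19 > arr[6]=6
(5, 7): arr[5]=19 > arr[7]=5
(6, 7): arr[6]=6 > arr[7]=5

Total inversions: 19

The array has 19 inversion(s): (0,1), (0,2), (0,3), (0,4), (0,6), (0,7), (1,2), (1,3), (1,4), (1,6), (1,7), (2,3), (2,6), (2,7), (4,6), (4,7), (5,6), (5,7), (6,7). Each pair (i,j) satisfies i < j and arr[i] > arr[j].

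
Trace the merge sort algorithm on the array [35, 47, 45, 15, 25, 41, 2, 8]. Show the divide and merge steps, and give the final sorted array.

Merge sort trace:

Split: [35, 47, 45, 15, 25, 41, 2, 8] -> [35, 47, 45, 15] and [25, 41, 2, 8]
  Split: [35, 47, 45, 15] -> [35, 47] and [45, 15]
    Split: [35, 47] -> [35] and [47]
    Merge: [35] + [47] -> [35, 47]
    Split: [45, 15] -> [45] and [15]
    Merge: [45] + [15] -> [15, 45]
  Merge: [35, 47] + [15, 45] -> [15, 35, 45, 47]
  Split: [25, 41, 2, 8] -> [25, 41] and [2, 8]
    Split: [25, 41] -> [25] and [41]
    Merge: [25] + [41] -> [25, 41]
    Split: [2, 8] -> [2] and [8]
    Merge: [2] + [8] -> [2, 8]
  Merge: [25, 41] + [2, 8] -> [2, 8, 25, 41]
Merge: [15, 35, 45, 47] + [2, 8, 25, 41] -> [2, 8, 15, 25, 35, 41, 45, 47]

Final sorted array: [2, 8, 15, 25, 35, 41, 45, 47]

The merge sort proceeds by recursively splitting the array and merging sorted halves.
After all merges, the sorted array is [2, 8, 15, 25, 35, 41, 45, 47].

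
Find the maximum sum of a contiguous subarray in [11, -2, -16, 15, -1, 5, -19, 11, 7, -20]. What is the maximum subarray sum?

Using Kadane's algorithm on [11, -2, -16, 15, -1, 5, -19, 11, 7, -20]:

Scanning through the array:
Position 1 (value -2): max_ending_here = 9, max_so_far = 11
Position 2 (value -16): max_ending_here = -7, max_so_far = 11
Position 3 (value 15): max_ending_here = 15, max_so_far = 15
Position 4 (value -1): max_ending_here = 14, max_so_far = 15
Position 5 (value 5): max_ending_here = 19, max_so_far = 19
Position 6 (value -19): max_ending_here = 0, max_so_far = 19
Position 7 (value 11): max_ending_here = 11, max_so_far = 19
Position 8 (value 7): max_ending_here = 18, max_so_far = 19
Position 9 (value -20): max_ending_here = -2, max_so_far = 19

Maximum subarray: [15, -1, 5]
Maximum sum: 19

The maximum subarray is [15, -1, 5] with sum 19. This subarray runs from index 3 to index 5.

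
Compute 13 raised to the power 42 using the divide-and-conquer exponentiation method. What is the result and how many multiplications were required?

Computing 13^42 by squaring (build up from 13^1; each line after the first costs one multiplication):

13^1 = 13
13^2 = (13^1)^2 = 13^2 = 169
13^4 = (13^2)^2 = 169^2 = 28561
13^5 = 13 * 13^4 = 13 * 28561 = 371293
13^10 = (13^5)^2 = 371293^2 = 137858491849
13^20 = (13^10)^2 = 137858491849^2 = 19004963774880799438801
13^21 = 13 * 13^20 = 13 * 19004963774880799438801 = 247064529073450392704413
13^42 = (13^21)^2 = 247064529073450392704413^2 = 61040881526285814362156628321386486455989674569

Result: 61040881526285814362156628321386486455989674569
Multiplications needed: 7 (7 lines after 13^1)

13^42 = 61040881526285814362156628321386486455989674569. Using exponentiation by squaring, this requires 7 multiplications. The key idea: if the exponent is even, square the half-power; if odd, multiply by the base once.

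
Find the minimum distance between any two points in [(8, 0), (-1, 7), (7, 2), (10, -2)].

Computing all pairwise distances among 4 points:

d((8, 0), (-1, 7)) = 11.4018
d((8, 0), (7, 2)) = 2.2361 <-- minimum
d((8, 0), (10, -2)) = 2.8284
d((-1, 7), (7, 2)) = 9.434
d((-1, 7), (10, -2)) = 14.2127
d((7, 2), (10, -2)) = 5.0

Closest pair: (8, 0) and (7, 2) with distance 2.2361

The closest pair is (8, 0) and (7, 2) with Euclidean distance 2.2361. For 4 points, brute-force pairwise comparison is shown above. For large n, the divide-and-conquer algorithm (sort by x, recurse on halves, check the dividing strip) achieves O(n log n).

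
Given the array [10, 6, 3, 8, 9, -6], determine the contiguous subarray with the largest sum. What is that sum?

Using Kadane's algorithm on [10, 6, 3, 8, 9, -6]:

Scanning through the array:
Position 1 (value 6): max_ending_here = 16, max_so_far = 16
Position 2 (value 3): max_ending_here = 19, max_so_far = 19
Position 3 (value 8): max_ending_here = 27, max_so_far = 27
Position 4 (value 9): max_ending_here = 36, max_so_far = 36
Position 5 (value -6): max_ending_here = 30, max_so_far = 36

Maximum subarray: [10, 6, 3, 8, 9]
Maximum sum: 36

The maximum subarray is [10, 6, 3, 8, 9] with sum 36. This subarray runs from index 0 to index 4.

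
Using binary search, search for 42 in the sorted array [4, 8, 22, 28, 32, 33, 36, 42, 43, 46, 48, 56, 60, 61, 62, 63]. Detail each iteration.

Binary search for 42 in [4, 8, 22, 28, 32, 33, 36, 42, 43, 46, 48, 56, 60, 61, 62, 63]:

lo=0, hi=15, mid=7, arr[mid]=42 -> Found target at index 7!

Binary search finds 42 at index 7 after 1 comparisons. The search repeatedly halves the search space by comparing with the middle element.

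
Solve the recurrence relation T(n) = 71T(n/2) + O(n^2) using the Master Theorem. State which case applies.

Master Theorem for T(n) = 71T(n/2) + O(n^2):

a = 71, b = 2, c = 2
log_b(a) = log_2(71) = 6.1497

Case 1: c = 2 < log_2(71) = 6.1497
T(n) = O(n^(log_2 71))

For T(n) = 71T(n/2) + O(n^2): log_2(71) = 6.1497. This is Case 1 of the Master Theorem (c < log_b(a), work dominated by leaves), giving O(n^(log_2 71)).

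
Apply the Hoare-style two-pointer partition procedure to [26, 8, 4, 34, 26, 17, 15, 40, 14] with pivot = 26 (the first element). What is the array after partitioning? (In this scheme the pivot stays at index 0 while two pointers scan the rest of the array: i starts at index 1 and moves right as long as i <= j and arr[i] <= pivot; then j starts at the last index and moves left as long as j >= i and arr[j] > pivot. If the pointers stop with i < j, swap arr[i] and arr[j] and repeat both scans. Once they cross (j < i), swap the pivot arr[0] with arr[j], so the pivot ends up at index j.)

Hoare-style two-pointer partition with pivot = 26:

Initial array: [26, 8, 4, 34, 26, 17, 15, 40, 14]

Pointers start at i = 1, j = 8.
i stops at index 3 (arr[3]=34 > 26), j stops at index 8 (arr[8]=14 <= 26): swap arr[3] and arr[8], array becomes [26, 8, 4, 14, 26, 17, 15, 40, 34]
i ends at 7, j ends at 6: the pointers have crossed (j < i), so scanning stops.

Swap pivot arr[0] with arr[6] to place pivot at position 6: [15, 8, 4, 14, 26, 17, 26, 40, 34]
Pivot position: 6

After partitioning with pivot 26, the array becomes [15, 8, 4, 14, 26, 17, 26, 40, 34]. The pivot is placed at index 6. All elements to the left of the pivot are <= 26, and all elements to the right are > 26.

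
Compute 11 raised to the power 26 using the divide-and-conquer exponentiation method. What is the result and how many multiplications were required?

Computing 11^26 by squaring (build up from 11^1; each line after the first costs one multiplication):

11^1 = 11
11^2 = (11^1)^2 = 11^2 = 121
11^3 = 11 * 11^2 = 11 * 121 = 1331
11^6 = (11^3)^2 = 1331^2 = 1771561
11^12 = (11^6)^2 = 1771561^2 = 3138428376721
11^13 = 11 * 11^12 = 11 * 3138428376721 = 34522712143931
11^26 = (11^13)^2 = 34522712143931^2 = 1191817653772720942460132761

Result: 1191817653772720942460132761
Multiplications needed: 6 (6 lines after 11^1)

11^26 = 1191817653772720942460132761. Using exponentiation by squaring, this requires 6 multiplications. The key idea: if the exponent is even, square the half-power; if odd, multiply by the base once.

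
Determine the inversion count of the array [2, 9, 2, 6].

Finding inversions in [2, 9, 2, 6]:

(1, 2): arr[1]=9 > arr[2]=2
(1, 3): arr[1]=9 > arr[3]=6

Total inversions: 2

The array has 2 inversion(s): (1,2), (1,3). Each pair (i,j) satisfies i < j and arr[i] > arr[j].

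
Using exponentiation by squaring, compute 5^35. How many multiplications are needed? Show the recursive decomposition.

Computing 5^35 by squaring (build up from 5^1; each line after the first costs one multiplication):

5^1 = 5
5^2 = (5^1)^2 = 5^2 = 25
5^4 = (5^2)^2 = 25^2 = 625
5^8 = (5^4)^2 = 625^2 = 390625
5^16 = (5^8)^2 = 390625^2 = 152587890625
5^17 = 5 * 5^16 = 5 * 152587890625 = 762939453125
5^34 = (5^17)^2 = 762939453125^2 = 582076609134674072265625
5^35 = 5 * 5^34 = 5 * 582076609134674072265625 = 2910383045673370361328125

Result: 2910383045673370361328125
Multiplications needed: 7 (7 lines after 5^1)

5^35 = 2910383045673370361328125. Using exponentiation by squaring, this requires 7 multiplications. The key idea: if the exponent is even, square the half-power; if odd, multiply by the base once.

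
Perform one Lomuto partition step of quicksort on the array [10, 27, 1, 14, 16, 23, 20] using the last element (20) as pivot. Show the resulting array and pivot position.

Lomuto partition with pivot = 20:

Initial array: [10, 27, 1, 14, 16, 23, 20]

arr[0]=10 <= 20: swap with position 0, array becomes [10, 27, 1, 14, 16, 23, 20]
arr[1]=27 > 20: no swap
arr[2]=1 <= 20: swap with position 1, array becomes [10, 1, 27, 14, 16, 23, 20]
arr[3]=14 <= 20: swap with position 2, array becomes [10, 1, 14, 27, 16, 23, 20]
arr[4]=16 <= 20: swap with position 3, array becomes [10, 1, 14, 16, 27, 23, 20]
arr[5]=23 > 20: no swap

Place pivot at position 4: [10, 1, 14, 16, 20, 23, 27]
Pivot position: 4

After partitioning with pivot 20, the array becomes [10, 1, 14, 16, 20, 23, 27]. The pivot is placed at index 4. All elements to the left of the pivot are <= 20, and all elements to the right are > 20.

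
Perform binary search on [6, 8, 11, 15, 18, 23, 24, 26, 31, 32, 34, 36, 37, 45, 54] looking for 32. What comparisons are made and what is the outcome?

Binary search for 32 in [6, 8, 11, 15, 18, 23, 24, 26, 31, 32, 34, 36, 37, 45, 54]:

lo=0, hi=14, mid=7, arr[mid]=26 -> 26 < 32, search right half
lo=8, hi=14, mid=11, arr[mid]=36 -> 36 > 32, search left half
lo=8, hi=10, mid=9, arr[mid]=32 -> Found target at index 9!

Binary search finds 32 at index 9 after 3 comparisons. The search repeatedly halves the search space by comparing with the middle element.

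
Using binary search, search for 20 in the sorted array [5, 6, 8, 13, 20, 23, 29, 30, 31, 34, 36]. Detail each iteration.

Binary search for 20 in [5, 6, 8, 13, 20, 23, 29, 30, 31, 34, 36]:

lo=0, hi=10, mid=5, arr[mid]=23 -> 23 > 20, search left half
lo=0, hi=4, mid=2, arr[mid]=8 -> 8 < 20, search right half
lo=3, hi=4, mid=3, arr[mid]=13 -> 13 < 20, search right half
lo=4, hi=4, mid=4, arr[mid]=20 -> Found target at index 4!

Binary search finds 20 at index 4 after 4 comparisons. The search repeatedly halves the search space by comparing with the middle element.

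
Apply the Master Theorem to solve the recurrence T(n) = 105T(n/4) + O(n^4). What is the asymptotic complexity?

Master Theorem for T(n) = 105T(n/4) + O(n^4):

a = 105, b = 4, c = 4
log_b(a) = log_4(105) = 3.3571

Case 3: c = 4 > log_4(105) = 3.3571
T(n) = O(n^4) = O(n^4)

For T(n) = 105T(n/4) + O(n^4): log_4(105) = 3.3571. This is Case 3 of the Master Theorem (c > log_b(a), work dominated by root), giving O(n^4).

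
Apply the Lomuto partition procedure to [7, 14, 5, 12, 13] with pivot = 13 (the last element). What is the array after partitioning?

Lomuto partition with pivot = 13:

Initial array: [7, 14, 5, 12, 13]

arr[0]=7 <= 13: swap with position 0, array becomes [7, 14, 5, 12, 13]
arr[1]=14 > 13: no swap
arr[2]=5 <= 13: swap with position 1, array becomes [7, 5, 14, 12, 13]
arr[3]=12 <= 13: swap with position 2, array becomes [7, 5, 12, 14, 13]

Place pivot at position 3: [7, 5, 12, 13, 14]
Pivot position: 3

After partitioning with pivot 13, the array becomes [7, 5, 12, 13, 14]. The pivot is placed at index 3. All elements to the left of the pivot are <= 13, and all elements to the right are > 13.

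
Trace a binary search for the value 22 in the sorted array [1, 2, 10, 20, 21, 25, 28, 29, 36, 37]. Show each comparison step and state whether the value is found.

Binary search for 22 in [1, 2, 10, 20, 21, 25, 28, 29, 36, 37]:

lo=0, hi=9, mid=4, arr[mid]=21 -> 21 < 22, search right half
lo=5, hi=9, mid=7, arr[mid]=29 -> 29 > 22, search left half
lo=5, hi=6, mid=5, arr[mid]=25 -> 25 > 22, search left half
lo=5 > hi=4, target 22 not found

Binary search determines that 22 is not in the array after 3 comparisons. The search space was exhausted without finding the target.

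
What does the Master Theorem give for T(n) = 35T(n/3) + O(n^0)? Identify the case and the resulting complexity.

Master Theorem for T(n) = 35T(n/3) + O(n^0):

a = 35, b = 3, c = 0
log_b(a) = log_3(35) = 3.2362

Case 1: c = 0 < log_3(35) = 3.2362
T(n) = O(n^(log_3 35))

For T(n) = 35T(n/3) + O(n^0): log_3(35) = 3.2362. This is Case 1 of the Master Theorem (c < log_b(a), work dominated by leaves), giving O(n^(log_3 35)).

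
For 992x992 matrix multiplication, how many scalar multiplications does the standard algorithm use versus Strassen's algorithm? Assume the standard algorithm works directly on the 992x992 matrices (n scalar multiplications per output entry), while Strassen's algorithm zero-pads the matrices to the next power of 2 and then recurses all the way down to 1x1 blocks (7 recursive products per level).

Matrix multiplication for 992x992 matrices:

Strassen's algorithm requires power-of-2 dimensions. Pad 992x992 to 1024x1024 (next power of 2).

Standard algorithm: 992^3 = 976191488 multiplications
Strassen's algorithm: 7^(log2(1024)) = 7^10 = 282475249 multiplications
Savings: 976191488 - 282475249 = 693716239 multiplications

Standard: 976191488 multiplications (992^3). Strassen: 282475249 multiplications (7^10, after padding to 1024x1024). Strassen reduces 8 recursive multiplications to 7 at each level.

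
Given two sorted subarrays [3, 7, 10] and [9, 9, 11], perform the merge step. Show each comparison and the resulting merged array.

Merging process:

Compare 3 vs 9: take 3 from left. Merged: [3]
Compare 7 vs 9: take 7 from left. Merged: [3, 7]
Compare 10 vs 9: take 9 from right. Merged: [3, 7, 9]
Compare 10 vs 9: take 9 from right. Merged: [3, 7, 9, 9]
Compare 10 vs 11: take 10 from left. Merged: [3, 7, 9, 9, 10]
Append remaining from right: [11]. Merged: [3, 7, 9, 9, 10, 11]

Final merged array: [3, 7, 9, 9, 10, 11]
Total comparisons: 5

The merged array is [3, 7, 9, 9, 10, 11], requiring 5 comparisons. The merge step runs in O(n) time where n is the total number of elements.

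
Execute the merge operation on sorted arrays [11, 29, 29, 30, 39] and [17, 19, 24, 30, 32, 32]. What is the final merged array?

Merging process:

Compare 11 vs 17: take 11 from left. Merged: [11]
Compare 29 vs 17: take 17 from right. Merged: [11, 17]
Compare 29 vs 19: take 19 from right. Merged: [11, 17, 19]
Compare 29 vs 24: take 24 from right. Merged: [11, 17, 19, 24]
Compare 29 vs 30: take 29 from left. Merged: [11, 17, 19, 24, 29]
Compare 29 vs 30: take 29 from left. Merged: [11, 17, 19, 24, 29, 29]
Compare 30 vs 30: take 30 from left. Merged: [11, 17, 19, 24, 29, 29, 30]
Compare 39 vs 30: take 30 from right. Merged: [11, 17, 19, 24, 29, 29, 30, 30]
Compare 39 vs 32: take 32 from right. Merged: [11, 17, 19, 24, 29, 29, 30, 30, 32]
Compare 39 vs 32: take 32 from right. Merged: [11, 17, 19, 24, 29, 29, 30, 30, 32, 32]
Append remaining from left: [39]. Merged: [11, 17, 19, 24, 29, 29, 30, 30, 32, 32, 39]

Final merged array: [11, 17, 19, 24, 29, 29, 30, 30, 32, 32, 39]
Total comparisons: 10

The merged array is [11, 17, 19, 24, 29, 29, 30, 30, 32, 32, 39], requiring 10 comparisons. The merge step runs in O(n) time where n is the total number of elements.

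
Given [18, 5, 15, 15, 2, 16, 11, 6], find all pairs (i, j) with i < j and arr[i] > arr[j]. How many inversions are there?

Finding inversions in [18, 5, 15, 15, 2, 16, 11, 6]:

(0, 1): arr[0]=18 > arr[1]=5
(0, 2): arr[0]=18 > arr[2]=15
(0, 3): arr[0]=18 > arr[3]=15
(0, 4): arr[0]=18 > arr[4]=2
(0, 5): arr[0]=18 > arr[5]=16
(0, 6): arr[0]=18 > arr[6]=11
(0, 7): arr[0]=18 > arr[7]=6
(1, 4): arr[1]=5 > arr[4]=2
(2, 4): arr[2]=15 > arr[4]=2
(2, 6): arr[2]=15 > arr[6]=11
(2, 7): arr[2]=15 > arr[7]=6
(3, 4): arr[3]=15 > arr[4]=2
(3, 6): arr[3]=15 > arr[6]=11
(3, 7): arr[3]=15 > arr[7]=6
(5, 6): arr[5]=16 > arr[6]=11
(5, 7): arr[5]=16 > arr[7]=6
(6, 7): arr[6]=11 > arr[7]=6

Total inversions: 17

The array has 17 inversion(s): (0,1), (0,2), (0,3), (0,4), (0,5), (0,6), (0,7), (1,4), (2,4), (2,6), (2,7), (3,4), (3,6), (3,7), (5,6), (5,7), (6,7). Each pair (i,j) satisfies i < j and arr[i] > arr[j].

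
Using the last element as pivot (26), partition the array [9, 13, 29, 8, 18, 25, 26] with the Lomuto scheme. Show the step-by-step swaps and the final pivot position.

Lomuto partition with pivot = 26:

Initial array: [9, 13, 29, 8, 18, 25, 26]

arr[0]=9 <= 26: swap with position 0, array becomes [9, 13, 29, 8, 18, 25, 26]
arr[1]=13 <= 26: swap with position 1, array becomes [9, 13, 29, 8, 18, 25, 26]
arr[2]=29 > 26: no swap
arr[3]=8 <= 26: swap with position 2, array becomes [9, 13, 8, 29, 18, 25, 26]
arr[4]=18 <= 26: swap with position 3, array becomes [9, 13, 8, 18, 29, 25, 26]
arr[5]=25 <= 26: swap with position 4, array becomes [9, 13, 8, 18, 25, 29, 26]

Place pivot at position 5: [9, 13, 8, 18, 25, 26, 29]
Pivot position: 5

After partitioning with pivot 26, the array becomes [9, 13, 8, 18, 25, 26, 29]. The pivot is placed at index 5. All elements to the left of the pivot are <= 26, and all elements to the right are > 26.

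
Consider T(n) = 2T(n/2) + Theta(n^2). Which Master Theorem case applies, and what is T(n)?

Master Theorem for T(n) = 2T(n/2) + O(n^2):

a = 2, b = 2, c = 2
log_b(a) = log_2(2) = 1.0000

Case 3: c = 2 > log_2(2) = 1.0000
T(n) = O(n^2) = O(n^2)

For T(n) = 2T(n/2) + O(n^2): log_2(2) = 1.0000. This is Case 3 of the Master Theorem (c > log_b(a), work dominated by root), giving O(n^2).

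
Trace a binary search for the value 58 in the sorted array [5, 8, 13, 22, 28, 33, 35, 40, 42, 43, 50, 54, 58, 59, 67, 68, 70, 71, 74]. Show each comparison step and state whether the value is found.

Binary search for 58 in [5, 8, 13, 22, 28, 33, 35, 40, 42, 43, 50, 54, 58, 59, 67, 68, 70, 71, 74]:

lo=0, hi=18, mid=9, arr[mid]=43 -> 43 < 58, search right half
lo=10, hi=18, mid=14, arr[mid]=67 -> 67 > 58, search left half
lo=10, hi=13, mid=11, arr[mid]=54 -> 54 < 58, search right half
lo=12, hi=13, mid=12, arr[mid]=58 -> Found target at index 12!

Binary search finds 58 at index 12 after 4 comparisons. The search repeatedly halves the search space by comparing with the middle element.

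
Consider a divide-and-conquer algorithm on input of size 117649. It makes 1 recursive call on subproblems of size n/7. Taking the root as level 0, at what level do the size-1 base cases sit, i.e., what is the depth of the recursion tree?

For divide and conquer with division factor 7:

Problem sizes at each level:
Level 0: 117649
Level 1: 16807
Level 2: 2401
Level 3: 343
Level 4: 49
Level 5: 7
Level 6: 1

The root is level 0 and the size-1 base case is level 6 (the tree spans levels 0 through 6, i.e. 7 levels counting the root), so the depth is the number of divisions: log_7(117649) = 6

The recursion tree depth is log_7(117649) = 6. At each level, the problem size is divided by 7, so it takes 6 divisions to reduce to a base case of size 1. The algorithm makes 1 recursive call at each level.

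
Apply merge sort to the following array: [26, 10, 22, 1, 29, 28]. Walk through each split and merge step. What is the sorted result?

Merge sort trace:

Split: [26, 10, 22, 1, 29, 28] -> [26, 10, 22] and [1, 29, 28]
  Split: [26, 10, 22] -> [26] and [10, 22]
    Split: [10, 22] -> [10] and [22]
    Merge: [10] + [22] -> [10, 22]
  Merge: [26] + [10, 22] -> [10, 22, 26]
  Split: [1, 29, 28] -> [1] and [29, 28]
    Split: [29, 28] -> [29] and [28]
    Merge: [29] + [28] -> [28, 29]
  Merge: [1] + [28, 29] -> [1, 28, 29]
Merge: [10, 22, 26] + [1, 28, 29] -> [1, 10, 22, 26, 28, 29]

Final sorted array: [1, 10, 22, 26, 28, 29]

The merge sort proceeds by recursively splitting the array and merging sorted halves.
After all merges, the sorted array is [1, 10, 22, 26, 28, 29].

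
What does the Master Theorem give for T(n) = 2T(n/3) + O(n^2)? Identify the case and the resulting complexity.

Master Theorem for T(n) = 2T(n/3) + O(n^2):

a = 2, b = 3, c = 2
log_b(a) = log_3(2) = 0.6309

Case 3: c = 2 > log_3(2) = 0.6309
T(n) = O(n^2) = O(n^2)

For T(n) = 2T(n/3) + O(n^2): log_3(2) = 0.6309. This is Case 3 of the Master Theorem (c > log_b(a), work dominated by root), giving O(n^2).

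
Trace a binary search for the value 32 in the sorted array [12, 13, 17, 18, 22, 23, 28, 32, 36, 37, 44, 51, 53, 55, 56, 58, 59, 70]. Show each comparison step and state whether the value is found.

Binary search for 32 in [12, 13, 17, 18, 22, 23, 28, 32, 36, 37, 44, 51, 53, 55, 56, 58, 59, 70]:

lo=0, hi=17, mid=8, arr[mid]=36 -> 36 > 32, search left half
lo=0, hi=7, mid=3, arr[mid]=18 -> 18 < 32, search right half
lo=4, hi=7, mid=5, arr[mid]=23 -> 23 < 32, search right half
lo=6, hi=7, mid=6, arr[mid]=28 -> 28 < 32, search right half
lo=7, hi=7, mid=7, arr[mid]=32 -> Found target at index 7!

Binary search finds 32 at index 7 after 5 comparisons. The search repeatedly halves the search space by comparing with the middle element.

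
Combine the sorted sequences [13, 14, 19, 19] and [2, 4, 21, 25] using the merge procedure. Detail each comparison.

Merging process:

Compare 13 vs 2: take 2 from right. Merged: [2]
Compare 13 vs 4: take 4 from right. Merged: [2, 4]
Compare 13 vs 21: take 13 from left. Merged: [2, 4, 13]
Compare 14 vs 21: take 14 from left. Merged: [2, 4, 13, 14]
Compare 19 vs 21: take 19 from left. Merged: [2, 4, 13, 14, 19]
Compare 19 vs 21: take 19 from left. Merged: [2, 4, 13, 14, 19, 19]
Append remaining from right: [21, 25]. Merged: [2, 4, 13, 14, 19, 19, 21, 25]

Final merged array: [2, 4, 13, 14, 19, 19, 21, 25]
Total comparisons: 6

The merged array is [2, 4, 13, 14, 19, 19, 21, 25], requiring 6 comparisons. The merge step runs in O(n) time where n is the total number of elements.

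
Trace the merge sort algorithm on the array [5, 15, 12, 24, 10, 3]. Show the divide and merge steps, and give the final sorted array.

Merge sort trace:

Split: [5, 15, 12, 24, 10, 3] -> [5, 15, 12] and [24, 10, 3]
  Split: [5, 15, 12] -> [5] and [15, 12]
    Split: [15, 12] -> [15] and [12]
    Merge: [15] + [12] -> [12, 15]
  Merge: [5] + [12, 15] -> [5, 12, 15]
  Split: [24, 10, 3] -> [24] and [10, 3]
    Split: [10, 3] -> [10] and [3]
    Merge: [10] + [3] -> [3, 10]
  Merge: [24] + [3, 10] -> [3, 10, 24]
Merge: [5, 12, 15] + [3, 10, 24] -> [3, 5, 10, 12, 15, 24]

Final sorted array: [3, 5, 10, 12, 15, 24]

The merge sort proceeds by recursively splitting the array and merging sorted halves.
After all merges, the sorted array is [3, 5, 10, 12, 15, 24].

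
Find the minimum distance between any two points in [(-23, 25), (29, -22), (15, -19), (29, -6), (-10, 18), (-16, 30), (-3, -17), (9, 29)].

Computing all pairwise distances among 8 points:

d((-23, 25), (29, -22)) = 70.0928
d((-23, 25), (15, -19)) = 58.1378
d((-23, 25), (29, -6)) = 60.5392
d((-23, 25), (-10, 18)) = 14.7648
d((-23, 25), (-16, 30)) = 8.6023 <-- minimum
d((-23, 25), (-3, -17)) = 46.5188
d((-23, 25), (9, 29)) = 32.249
d((29, -22), (15, -19)) = 14.3178
d((29, -22), (29, -6)) = 16.0
d((29, -22), (-10, 18)) = 55.8659
d((29, -22), (-16, 30)) = 68.7677
d((29, -22), (-3, -17)) = 32.3883
d((29, -22), (9, 29)) = 54.7814
d((15, -19), (29, -6)) = 19.105
d((15, -19), (-10, 18)) = 44.6542
d((15, -19), (-16, 30)) = 57.9828
d((15, -19), (-3, -17)) = 18.1108
d((15, -19), (9, 29)) = 48.3735
d((29, -6), (-10, 18)) = 45.793
d((29, -6), (-16, 30)) = 57.6281
d((29, -6), (-3, -17)) = 33.8378
d((29, -6), (9, 29)) = 40.3113
d((-10, 18), (-16, 30)) = 13.4164
d((-10, 18), (-3, -17)) = 35.6931
d((-10, 18), (9, 29)) = 21.9545
d((-16, 30), (-3, -17)) = 48.7647
d((-16, 30), (9, 29)) = 25.02
d((-3, -17), (9, 29)) = 47.5395

Closest pair: (-23, 25) and (-16, 30) with distance 8.6023

The closest pair is (-23, 25) and (-16, 30) with Euclidean distance 8.6023. For 8 points, brute-force pairwise comparison is shown above. For large n, the divide-and-conquer algorithm (sort by x, recurse on halves, check the dividing strip) achieves O(n log n).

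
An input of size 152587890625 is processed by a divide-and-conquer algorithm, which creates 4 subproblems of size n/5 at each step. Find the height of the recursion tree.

For divide and conquer with division factor 5:

Problem sizes at each level:
Level 0: 152587890625
Level 1: 30517578125
Level 2: 6103515625
Level 3: 1220703125
Level 4: 244140625
Level 5: 48828125
Level 6: 9765625
Level 7: 1953125
Level 8: 390625
Level 9: 78125
Level 10: 15625
Level 11: 3125
Level 12: 625
Level 13: 125
Level 14: 25
Level 15: 5
Level 16: 1

The root is level 0 and the size-1 base case is level 16 (the tree spans levels 0 through 16, i.e. 17 levels counting the root), so the depth is the number of divisions: log_5(152587890625) = 16

The recursion tree depth is log_5(152587890625) = 16. At each level, the problem size is divided by 5, so it takes 16 divisions to reduce to a base case of size 1. The algorithm makes 4 recursive calls at each level.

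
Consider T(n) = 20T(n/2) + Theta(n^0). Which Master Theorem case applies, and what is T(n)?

Master Theorem for T(n) = 20T(n/2) + O(n^0):

a = 20, b = 2, c = 0
log_b(a) = log_2(20) = 4.3219

Case 1: c = 0 < log_2(20) = 4.3219
T(n) = O(n^(log_2 20))

For T(n) = 20T(n/2) + O(n^0): log_2(20) = 4.3219. This is Case 1 of the Master Theorem (c < log_b(a), work dominated by leaves), giving O(n^(log_2 20)).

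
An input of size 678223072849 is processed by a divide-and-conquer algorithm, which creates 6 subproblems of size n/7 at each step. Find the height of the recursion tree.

For divide and conquer with division factor 7:

Problem sizes at each level:
Level 0: 678223072849
Level 1: 96889010407
Level 2: 13841287201
Level 3: 1977326743
Level 4: 282475249
Level 5: 40353607
Level 6: 5764801
Level 7: 823543
Level 8: 117649
Level 9: 16807
Level 10: 2401
Level 11: 343
Level 12: 49
Level 13: 7
Level 14: 1

The root is level 0 and the size-1 base case is level 14 (the tree spans levels 0 through 14, i.e. 15 levels counting the root), so the depth is the number of divisions: log_7(678223072849) = 14

The recursion tree depth is log_7(678223072849) = 14. At each level, the problem size is divided by 7, so it takes 14 divisions to reduce to a base case of size 1. The algorithm makes 6 recursive calls at each level.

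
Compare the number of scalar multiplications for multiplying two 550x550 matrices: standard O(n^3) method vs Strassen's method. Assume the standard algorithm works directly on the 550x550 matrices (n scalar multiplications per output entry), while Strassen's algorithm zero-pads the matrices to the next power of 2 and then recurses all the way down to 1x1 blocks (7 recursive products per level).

Matrix multiplication for 550x550 matrices:

Strassen's algorithm requires power-of-2 dimensions. Pad 550x550 to 1024x1024 (next power of 2).

Standard algorithm: 550^3 = 166375000 multiplications
Strassen's algorithm: 7^(log2(1024)) = 7^10 = 282475249 multiplications
Difference: 166375000 - 282475249 = -116100249 (Strassen uses MORE here due to padding overhead — for small or just-over-power-of-2 n, padding can outweigh the per-level savings)

Standard: 166375000 multiplications (550^3). Strassen: 282475249 multiplications (7^10, after padding to 1024x1024). Strassen reduces 8 recursive multiplications to 7 at each level.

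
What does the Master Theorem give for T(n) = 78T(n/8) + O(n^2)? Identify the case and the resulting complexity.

Master Theorem for T(n) = 78T(n/8) + O(n^2):

a = 78, b = 8, c = 2
log_b(a) = log_8(78) = 2.0951

Case 1: c = 2 < log_8(78) = 2.0951
T(n) = O(n^(log_8 78))

For T(n) = 78T(n/8) + O(n^2): log_8(78) = 2.0951. This is Case 1 of the Master Theorem (c < log_b(a), work dominated by leaves), giving O(n^(log_8 78)).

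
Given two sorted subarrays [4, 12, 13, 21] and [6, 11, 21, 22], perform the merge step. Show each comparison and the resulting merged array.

Merging process:

Compare 4 vs 6: take 4 from left. Merged: [4]
Compare 12 vs 6: take 6 from right. Merged: [4, 6]
Compare 12 vs 11: take 11 from right. Merged: [4, 6, 11]
Compare 12 vs 21: take 12 from left. Merged: [4, 6, 11, 12]
Compare 13 vs 21: take 13 from left. Merged: [4, 6, 11, 12, 13]
Compare 21 vs 21: take 21 from left. Merged: [4, 6, 11, 12, 13, 21]
Append remaining from right: [21, 22]. Merged: [4, 6, 11, 12, 13, 21, 21, 22]

Final merged array: [4, 6, 11, 12, 13, 21, 21, 22]
Total comparisons: 6

The merged array is [4, 6, 11, 12, 13, 21, 21, 22], requiring 6 comparisons. The merge step runs in O(n) time where n is the total number of elements.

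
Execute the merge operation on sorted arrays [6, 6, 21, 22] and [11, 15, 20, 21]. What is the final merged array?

Merging process:

Compare 6 vs 11: take 6 from left. Merged: [6]
Compare 6 vs 11: take 6 from left. Merged: [6, 6]
Compare 21 vs 11: take 11 from right. Merged: [6, 6, 11]
Compare 21 vs 15: take 15 from right. Merged: [6, 6, 11, 15]
Compare 21 vs 20: take 20 from right. Merged: [6, 6, 11, 15, 20]
Compare 21 vs 21: take 21 from left. Merged: [6, 6, 11, 15, 20, 21]
Compare 22 vs 21: take 21 from right. Merged: [6, 6, 11, 15, 20, 21, 21]
Append remaining from left: [22]. Merged: [6, 6, 11, 15, 20, 21, 21, 22]

Final merged array: [6, 6, 11, 15, 20, 21, 21, 22]
Total comparisons: 7

The merged array is [6, 6, 11, 15, 20, 21, 21, 22], requiring 7 comparisons. The merge step runs in O(n) time where n is the total number of elements.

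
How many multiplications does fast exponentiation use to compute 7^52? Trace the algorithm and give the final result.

Computing 7^52 by squaring (build up from 7^1; each line after the first costs one multiplication):

7^1 = 7
7^2 = (7^1)^2 = 7^2 = 49
7^3 = 7 * 7^2 = 7 * 49 = 343
7^6 = (7^3)^2 = 343^2 = 117649
7^12 = (7^6)^2 = 117649^2 = 13841287201
7^13 = 7 * 7^12 = 7 * 13841287201 = 96889010407
7^26 = (7^13)^2 = 96889010407^2 = 9387480337647754305649
7^52 = (7^26)^2 = 9387480337647754305649^2 = 88124787089723195184393736687912818113311201

Result: 88124787089723195184393736687912818113311201
Multiplications needed: 7 (7 lines after 7^1)

7^52 = 88124787089723195184393736687912818113311201. Using exponentiation by squaring, this requires 7 multiplications. The key idea: if the exponent is even, square the half-power; if odd, multiply by the base once.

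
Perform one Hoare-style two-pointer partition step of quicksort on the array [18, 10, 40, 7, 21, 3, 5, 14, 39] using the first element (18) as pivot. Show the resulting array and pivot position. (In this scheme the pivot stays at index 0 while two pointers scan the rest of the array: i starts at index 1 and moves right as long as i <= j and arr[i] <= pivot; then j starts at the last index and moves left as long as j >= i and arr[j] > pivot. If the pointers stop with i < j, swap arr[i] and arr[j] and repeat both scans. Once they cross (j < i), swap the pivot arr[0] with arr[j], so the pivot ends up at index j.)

Hoare-style two-pointer partition with pivot = 18:

Initial array: [18, 10, 40, 7, 21, 3, 5, 14, 39]

Pointers start at i = 1, j = 8.
i stops at index 2 (arr[2]=40 > 18), j stops at index 7 (arr[7]=14 <= 18): swap arr[2] and arr[7], array becomes [18, 10, 14, 7, 21, 3, 5, 40, 39]
i stops at index 4 (arr[4]=21 > 18), j stops at index 6 (arr[6]=5 <= 18): swap arr[4] and arr[6], array becomes [18, 10, 14, 7, 5, 3, 21, 40, 39]
i ends at 6, j ends at 5: the pointers have crossed (j < i), so scanning stops.

Swap pivot arr[0] with arr[5] to place pivot at position 5: [3, 10, 14, 7, 5, 18, 21, 40, 39]
Pivot position: 5

After partitioning with pivot 18, the array becomes [3, 10, 14, 7, 5, 18, 21, 40, 39]. The pivot is placed at index 5. All elements to the left of the pivot are <= 18, and all elements to the right are > 18.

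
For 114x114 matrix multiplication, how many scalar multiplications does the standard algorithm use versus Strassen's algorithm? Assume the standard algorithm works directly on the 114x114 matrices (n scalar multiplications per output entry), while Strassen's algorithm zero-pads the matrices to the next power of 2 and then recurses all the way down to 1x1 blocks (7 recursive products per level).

Matrix multiplication for 114x114 matrices:

Strassen's algorithm requires power-of-2 dimensions. Pad 114x114 to 128x128 (next power of 2).

Standard algorithm: 114^3 = 1481544 multiplications
Strassen's algorithm: 7^(log2(128)) = 7^7 = 823543 multiplications
Savings: 1481544 - 823543 = 658001 multiplications

Standard: 1481544 multiplications (114^3). Strassen: 823543 multiplications (7^7, after padding to 128x128). Strassen reduces 8 recursive multiplications to 7 at each level.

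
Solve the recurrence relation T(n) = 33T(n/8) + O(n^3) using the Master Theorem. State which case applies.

Master Theorem for T(n) = 33T(n/8) + O(n^3):

a = 33, b = 8, c = 3
log_b(a) = log_8(33) = 1.6815

Case 3: c = 3 > log_8(33) = 1.6815
T(n) = O(n^3) = O(n^3)

For T(n) = 33T(n/8) + O(n^3): log_8(33) = 1.6815. This is Case 3 of the Master Theorem (c > log_b(a), work dominated by root), giving O(n^3).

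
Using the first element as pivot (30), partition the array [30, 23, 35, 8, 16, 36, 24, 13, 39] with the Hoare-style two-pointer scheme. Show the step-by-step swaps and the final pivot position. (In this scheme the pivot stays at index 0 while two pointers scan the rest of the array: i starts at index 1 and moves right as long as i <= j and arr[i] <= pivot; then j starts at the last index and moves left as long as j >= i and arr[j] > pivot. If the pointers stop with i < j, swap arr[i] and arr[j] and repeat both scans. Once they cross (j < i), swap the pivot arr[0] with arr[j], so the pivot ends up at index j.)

Hoare-style two-pointer partition with pivot = 30:

Initial array: [30, 23, 35, 8, 16, 36, 24, 13, 39]

Pointers start at i = 1, j = 8.
i stops at index 2 (arr[2]=35 > 30), j stops at index 7 (arr[7]=13 <= 30): swap arr[2] and arr[7], array becomes [30, 23, 13, 8, 16, 36, 24, 35, 39]
i stops at index 5 (arr[5]=36 > 30), j stops at index 6 (arr[6]=24 <= 30): swap arr[5] and arr[6], array becomes [30, 23, 13, 8, 16, 24, 36, 35, 39]
i ends at 6, j ends at 5: the pointers have crossed (j < i), so scanning stops.

Swap pivot arr[0] with arr[5] to place pivot at position 5: [24, 23, 13, 8, 16, 30, 36, 35, 39]
Pivot position: 5

After partitioning with pivot 30, the array becomes [24, 23, 13, 8, 16, 30, 36, 35, 39]. The pivot is placed at index 5. All elements to the left of the pivot are <= 30, and all elements to the right are > 30.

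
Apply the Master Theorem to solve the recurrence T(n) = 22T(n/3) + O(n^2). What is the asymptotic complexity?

Master Theorem for T(n) = 22T(n/3) + O(n^2):

a = 22, b = 3, c = 2
log_b(a) = log_3(22) = 2.8136

Case 1: c = 2 < log_3(22) = 2.8136
T(n) = O(n^(log_3 22))

For T(n) = 22T(n/3) + O(n^2): log_3(22) = 2.8136. This is Case 1 of the Master Theorem (c < log_b(a), work dominated by leaves), giving O(n^(log_3 22)).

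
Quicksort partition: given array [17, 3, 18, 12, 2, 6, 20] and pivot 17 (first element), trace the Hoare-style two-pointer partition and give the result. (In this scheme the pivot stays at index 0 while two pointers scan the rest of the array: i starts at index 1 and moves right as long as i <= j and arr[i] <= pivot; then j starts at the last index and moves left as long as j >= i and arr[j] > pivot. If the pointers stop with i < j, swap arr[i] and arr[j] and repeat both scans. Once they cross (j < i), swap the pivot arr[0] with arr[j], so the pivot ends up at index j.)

Hoare-style two-pointer partition with pivot = 17:

Initial array: [17, 3, 18, 12, 2, 6, 20]

Pointers start at i = 1, j = 6.
i stops at index 2 (arr[2]=18 > 17), j stops at index 5 (arr[5]=6 <= 17): swap arr[2] and arr[5], array becomes [17, 3, 6, 12, 2, 18, 20]
i ends at 5, j ends at 4: the pointers have crossed (j < i), so scanning stops.

Swap pivot arr[0] with arr[4] to place pivot at position 4: [2, 3, 6, 12, 17, 18, 20]
Pivot position: 4

After partitioning with pivot 17, the array becomes [2, 3, 6, 12, 17, 18, 20]. The pivot is placed at index 4. All elements to the left of the pivot are <= 17, and all elements to the right are > 17.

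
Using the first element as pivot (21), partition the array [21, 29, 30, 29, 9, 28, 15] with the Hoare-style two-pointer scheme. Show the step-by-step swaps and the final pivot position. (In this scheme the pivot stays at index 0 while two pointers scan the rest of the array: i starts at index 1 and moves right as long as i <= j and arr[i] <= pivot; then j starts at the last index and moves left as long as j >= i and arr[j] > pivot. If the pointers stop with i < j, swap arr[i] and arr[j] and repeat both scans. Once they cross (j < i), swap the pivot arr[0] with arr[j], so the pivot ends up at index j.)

Hoare-style two-pointer partition with pivot = 21:

Initial array: [21, 29, 30, 29, 9, 28, 15]

Pointers start at i = 1, j = 6.
i stops at index 1 (arr[1]=29 > 21), j stops at index 6 (arr[6]=15 <= 21): swap arr[1] and arr[6], array becomes [21, 15, 30, 29, 9, 28, 29]
i stops at index 2 (arr[2]=30 > 21), j stops at index 4 (arr[4]=9 <= 21): swap arr[2] and arr[4], array becomes [21, 15, 9, 29, 30, 28, 29]
i ends at 3, j ends at 2: the pointers have crossed (j < i), so scanning stops.

Swap pivot arr[0] with arr[2] to place pivot at position 2: [9, 15, 21, 29, 30, 28, 29]
Pivot position: 2

After partitioning with pivot 21, the array becomes [9, 15, 21, 29, 30, 28, 29]. The pivot is placed at index 2. All elements to the left of the pivot are <= 21, and all elements to the right are > 21.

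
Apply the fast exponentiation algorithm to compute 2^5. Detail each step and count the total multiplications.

Computing 2^5 by squaring (build up from 2^1; each line after the first costs one multiplication):

2^1 = 2
2^2 = (2^1)^2 = 2^2 = 4
2^4 = (2^2)^2 = 4^2 = 16
2^5 = 2 * 2^4 = 2 * 16 = 32

Result: 32
Multiplications needed: 3 (3 lines after 2^1)

2^5 = 32. Using exponentiation by squaring, this requires 3 multiplications. The key idea: if the exponent is even, square the half-power; if odd, multiply by the base once.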